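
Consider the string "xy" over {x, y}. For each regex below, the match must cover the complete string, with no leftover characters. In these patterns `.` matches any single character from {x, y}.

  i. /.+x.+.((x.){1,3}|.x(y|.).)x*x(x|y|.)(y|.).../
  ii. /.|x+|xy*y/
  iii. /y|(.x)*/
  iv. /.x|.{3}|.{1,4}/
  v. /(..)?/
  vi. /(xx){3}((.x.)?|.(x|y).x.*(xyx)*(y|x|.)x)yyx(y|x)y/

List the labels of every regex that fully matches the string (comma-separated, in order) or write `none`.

ii, iv, v

i → no match
ii → match
iii → no match
iv → match
v → match
vi → no match — must start with "xx"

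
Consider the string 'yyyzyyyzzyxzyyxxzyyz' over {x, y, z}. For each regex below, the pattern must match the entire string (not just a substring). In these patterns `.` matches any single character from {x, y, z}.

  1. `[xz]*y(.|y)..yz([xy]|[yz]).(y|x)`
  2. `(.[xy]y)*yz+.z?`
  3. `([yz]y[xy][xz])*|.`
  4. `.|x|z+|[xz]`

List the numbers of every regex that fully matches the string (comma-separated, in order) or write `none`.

1 → no match
2 → no match
3 → match
4 → no match

3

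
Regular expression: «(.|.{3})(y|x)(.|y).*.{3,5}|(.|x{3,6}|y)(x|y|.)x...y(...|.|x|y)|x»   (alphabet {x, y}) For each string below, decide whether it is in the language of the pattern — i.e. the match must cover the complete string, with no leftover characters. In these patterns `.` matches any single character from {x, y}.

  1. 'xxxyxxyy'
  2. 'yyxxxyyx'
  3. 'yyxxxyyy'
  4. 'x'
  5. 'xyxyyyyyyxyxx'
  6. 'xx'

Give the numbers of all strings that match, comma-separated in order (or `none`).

1 → match
2 → match
3 → match
4 → match
5 → match
6 → no match

1, 2, 3, 4, 5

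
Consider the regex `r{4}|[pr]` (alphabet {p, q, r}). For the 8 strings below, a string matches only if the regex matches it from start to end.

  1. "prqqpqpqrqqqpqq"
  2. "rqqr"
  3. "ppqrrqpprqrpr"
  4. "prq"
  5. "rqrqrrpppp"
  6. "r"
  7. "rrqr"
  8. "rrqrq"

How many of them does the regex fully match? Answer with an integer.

1

1 → no match
2 → no match
3 → no match
4 → no match
5 → no match
6 → match
7 → no match
8 → no match
Total matched: 1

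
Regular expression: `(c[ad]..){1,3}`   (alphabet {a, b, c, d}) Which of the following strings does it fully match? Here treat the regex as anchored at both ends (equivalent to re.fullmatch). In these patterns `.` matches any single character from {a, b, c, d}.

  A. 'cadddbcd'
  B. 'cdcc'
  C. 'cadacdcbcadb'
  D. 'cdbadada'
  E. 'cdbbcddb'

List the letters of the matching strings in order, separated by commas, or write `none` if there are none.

A → no match
B → match
C → match
D → no match
E → match

B, C, E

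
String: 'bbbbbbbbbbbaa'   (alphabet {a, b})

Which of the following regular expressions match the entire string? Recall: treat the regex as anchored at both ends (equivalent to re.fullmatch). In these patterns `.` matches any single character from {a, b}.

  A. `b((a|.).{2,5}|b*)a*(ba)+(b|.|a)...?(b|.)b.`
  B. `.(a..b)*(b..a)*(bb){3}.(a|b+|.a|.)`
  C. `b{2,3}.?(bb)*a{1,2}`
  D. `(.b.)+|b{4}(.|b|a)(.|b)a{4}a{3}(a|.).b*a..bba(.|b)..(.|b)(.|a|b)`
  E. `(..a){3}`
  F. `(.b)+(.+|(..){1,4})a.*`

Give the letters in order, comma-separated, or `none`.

C, F

A → no match
B → no match
C → match
D → no match
E → no match
F → match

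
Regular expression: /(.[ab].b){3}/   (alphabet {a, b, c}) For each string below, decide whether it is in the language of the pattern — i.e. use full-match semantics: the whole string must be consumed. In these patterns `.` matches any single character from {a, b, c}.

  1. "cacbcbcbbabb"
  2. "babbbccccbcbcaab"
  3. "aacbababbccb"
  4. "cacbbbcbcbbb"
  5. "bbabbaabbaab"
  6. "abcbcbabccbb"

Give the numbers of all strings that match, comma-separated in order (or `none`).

1. "cacbcbcbbabb" → match
2 → no match
3. "aacbababbccb" → no match
4. "cacbbbcbcbbb" → match
5. "bbabbaabbaab" → match
6. "abcbcbabccbb" → no match

1, 4, 5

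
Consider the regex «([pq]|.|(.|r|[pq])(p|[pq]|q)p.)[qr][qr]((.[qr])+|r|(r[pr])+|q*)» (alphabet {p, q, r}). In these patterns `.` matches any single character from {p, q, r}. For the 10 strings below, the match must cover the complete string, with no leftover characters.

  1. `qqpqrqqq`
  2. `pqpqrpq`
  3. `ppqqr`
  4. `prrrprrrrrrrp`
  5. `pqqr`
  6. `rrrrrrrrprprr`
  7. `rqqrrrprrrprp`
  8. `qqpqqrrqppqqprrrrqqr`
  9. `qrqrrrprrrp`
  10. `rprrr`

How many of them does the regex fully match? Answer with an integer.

1 → match
2 → no match
3 → no match
4 → match
5 → match
6 → match
7 → match
8 → no match
9 → match
10 → no match
Total matched: 6

6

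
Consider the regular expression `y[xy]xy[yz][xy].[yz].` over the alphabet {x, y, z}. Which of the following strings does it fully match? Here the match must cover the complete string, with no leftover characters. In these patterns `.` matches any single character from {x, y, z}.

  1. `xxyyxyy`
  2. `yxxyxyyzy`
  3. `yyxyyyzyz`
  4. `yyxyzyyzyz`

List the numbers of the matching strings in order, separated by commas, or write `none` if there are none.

3

1 → no match — must start with `y`
2 → no match
3 → match
4 → no match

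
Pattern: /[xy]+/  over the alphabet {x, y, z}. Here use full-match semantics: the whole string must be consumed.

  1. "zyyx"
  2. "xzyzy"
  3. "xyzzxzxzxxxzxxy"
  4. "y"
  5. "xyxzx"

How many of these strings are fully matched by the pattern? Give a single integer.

1

1 → no match
2 → no match
3 → no match
4 → match
5 → no match
Total matched: 1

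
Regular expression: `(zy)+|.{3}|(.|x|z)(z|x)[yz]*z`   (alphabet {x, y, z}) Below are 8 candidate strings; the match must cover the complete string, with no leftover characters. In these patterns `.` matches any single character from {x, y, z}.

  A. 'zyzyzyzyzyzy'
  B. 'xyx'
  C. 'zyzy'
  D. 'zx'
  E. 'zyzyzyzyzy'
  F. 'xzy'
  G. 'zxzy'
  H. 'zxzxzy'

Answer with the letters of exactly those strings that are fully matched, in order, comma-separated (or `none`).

A → match
B → match
C → match
D → no match
E → match
F → match
G → no match
H → no match

A, B, C, E, F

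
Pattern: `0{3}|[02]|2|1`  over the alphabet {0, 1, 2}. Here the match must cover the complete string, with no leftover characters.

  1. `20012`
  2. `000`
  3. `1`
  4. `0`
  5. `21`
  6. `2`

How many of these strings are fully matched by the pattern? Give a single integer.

4

1. `20012` → no match
2. `000` → match
3. `1` → match
4. `0` → match
5. `21` → no match
6. `2` → match
Total matched: 4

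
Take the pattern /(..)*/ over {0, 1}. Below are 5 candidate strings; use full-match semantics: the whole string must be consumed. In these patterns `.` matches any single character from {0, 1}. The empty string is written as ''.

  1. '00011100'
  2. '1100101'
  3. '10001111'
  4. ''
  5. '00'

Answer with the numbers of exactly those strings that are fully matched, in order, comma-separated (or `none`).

1. '00011100' → match
2. '1100101' → no match
3. '10001111' → match
4. '' → match
5. '00' → match

1, 3, 4, 5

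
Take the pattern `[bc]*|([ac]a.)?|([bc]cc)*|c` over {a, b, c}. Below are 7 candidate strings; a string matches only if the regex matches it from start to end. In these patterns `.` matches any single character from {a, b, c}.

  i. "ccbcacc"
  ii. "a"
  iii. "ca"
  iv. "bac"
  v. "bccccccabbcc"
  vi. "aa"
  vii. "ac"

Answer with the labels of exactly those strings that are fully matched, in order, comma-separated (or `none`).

i → no match
ii → no match
iii → no match
iv → no match
v → no match
vi → no match
vii → no match

none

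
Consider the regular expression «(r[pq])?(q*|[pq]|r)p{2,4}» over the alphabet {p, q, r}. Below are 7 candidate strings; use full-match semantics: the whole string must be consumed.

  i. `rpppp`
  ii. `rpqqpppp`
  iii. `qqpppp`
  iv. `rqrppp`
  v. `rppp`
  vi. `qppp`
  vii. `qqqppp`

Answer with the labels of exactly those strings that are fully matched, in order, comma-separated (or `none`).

i, ii, iii, iv, v, vi, vii

i → match
ii → match
iii → match
iv → match
v → match
vi → match
vii → match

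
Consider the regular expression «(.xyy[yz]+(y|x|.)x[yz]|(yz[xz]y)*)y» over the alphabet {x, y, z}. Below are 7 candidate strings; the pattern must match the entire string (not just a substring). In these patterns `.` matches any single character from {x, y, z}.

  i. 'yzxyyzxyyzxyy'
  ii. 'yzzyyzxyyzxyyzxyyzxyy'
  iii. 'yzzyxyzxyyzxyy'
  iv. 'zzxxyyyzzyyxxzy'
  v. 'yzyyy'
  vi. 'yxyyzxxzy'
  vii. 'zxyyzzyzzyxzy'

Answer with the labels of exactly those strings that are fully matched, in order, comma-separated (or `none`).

i → match
ii → match
iii → no match
iv → no match
v → no match
vi → match
vii → match

i, ii, vi, vii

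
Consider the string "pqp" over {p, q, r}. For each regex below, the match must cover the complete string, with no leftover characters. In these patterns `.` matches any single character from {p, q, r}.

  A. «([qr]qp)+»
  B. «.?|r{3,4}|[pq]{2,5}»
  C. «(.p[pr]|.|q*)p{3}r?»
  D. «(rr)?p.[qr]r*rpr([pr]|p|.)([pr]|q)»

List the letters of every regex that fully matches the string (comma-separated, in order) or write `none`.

B

A → no match
B → match
C → no match
D → no match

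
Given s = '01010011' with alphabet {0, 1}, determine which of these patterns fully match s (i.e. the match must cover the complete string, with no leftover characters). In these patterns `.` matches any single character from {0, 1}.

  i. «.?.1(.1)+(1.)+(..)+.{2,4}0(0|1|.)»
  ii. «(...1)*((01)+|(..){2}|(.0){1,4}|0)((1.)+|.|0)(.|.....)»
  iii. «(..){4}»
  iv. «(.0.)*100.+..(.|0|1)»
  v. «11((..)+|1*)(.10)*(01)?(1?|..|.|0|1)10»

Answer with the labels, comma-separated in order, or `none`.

i → no match
ii → match
iii → match
iv → no match
v → no match — must start with '11'

ii, iii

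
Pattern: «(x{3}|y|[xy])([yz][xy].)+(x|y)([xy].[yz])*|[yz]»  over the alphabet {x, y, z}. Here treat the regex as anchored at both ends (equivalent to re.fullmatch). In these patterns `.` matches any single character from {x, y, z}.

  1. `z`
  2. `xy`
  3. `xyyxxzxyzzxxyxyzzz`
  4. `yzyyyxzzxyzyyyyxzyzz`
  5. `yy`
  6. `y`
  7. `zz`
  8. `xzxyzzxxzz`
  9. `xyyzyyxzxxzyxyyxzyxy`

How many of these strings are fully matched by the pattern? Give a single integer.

4

1 → match
2 → no match
3 → no match
4 → match
5 → no match
6 → match
7 → no match
8 → no match
9 → match
Total matched: 4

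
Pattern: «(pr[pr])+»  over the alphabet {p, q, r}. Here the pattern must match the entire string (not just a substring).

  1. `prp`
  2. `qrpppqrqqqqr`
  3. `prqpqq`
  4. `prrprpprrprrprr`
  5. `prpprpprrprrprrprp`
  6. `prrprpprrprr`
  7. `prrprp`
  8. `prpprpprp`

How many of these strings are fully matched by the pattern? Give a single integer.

6

1 → match
2 → no match — must start with `pr`
3 → no match
4 → match
5 → match
6 → match
7 → match
8 → match
Total matched: 6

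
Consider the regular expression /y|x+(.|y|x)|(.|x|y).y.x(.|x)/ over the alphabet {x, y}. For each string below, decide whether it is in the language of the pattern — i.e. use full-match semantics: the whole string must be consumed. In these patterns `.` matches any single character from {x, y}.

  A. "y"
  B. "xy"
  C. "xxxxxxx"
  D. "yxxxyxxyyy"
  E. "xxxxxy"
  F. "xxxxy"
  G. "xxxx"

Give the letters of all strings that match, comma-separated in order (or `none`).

A, B, C, E, F, G

A → match
B → match
C → match
D → no match
E → match
F → match
G → match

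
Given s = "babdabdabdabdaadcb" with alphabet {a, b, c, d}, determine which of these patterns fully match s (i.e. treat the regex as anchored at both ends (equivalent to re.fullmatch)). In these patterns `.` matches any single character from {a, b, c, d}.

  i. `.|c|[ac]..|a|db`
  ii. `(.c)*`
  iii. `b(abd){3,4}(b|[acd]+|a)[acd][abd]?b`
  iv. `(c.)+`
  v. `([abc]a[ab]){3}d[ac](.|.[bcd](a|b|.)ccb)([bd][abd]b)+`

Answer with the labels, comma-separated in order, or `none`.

i → no match
ii → no match
iii → match
iv → no match — must start with "c"
v → no match

iii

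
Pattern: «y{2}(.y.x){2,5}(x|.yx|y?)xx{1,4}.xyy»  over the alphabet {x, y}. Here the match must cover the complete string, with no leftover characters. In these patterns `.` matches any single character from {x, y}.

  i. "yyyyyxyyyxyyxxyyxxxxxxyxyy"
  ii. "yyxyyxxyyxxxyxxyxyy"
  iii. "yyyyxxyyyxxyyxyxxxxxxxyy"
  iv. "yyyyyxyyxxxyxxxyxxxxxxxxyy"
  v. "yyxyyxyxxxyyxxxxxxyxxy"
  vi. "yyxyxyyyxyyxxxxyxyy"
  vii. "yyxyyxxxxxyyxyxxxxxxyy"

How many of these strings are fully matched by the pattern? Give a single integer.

3

i → match
ii → no match
iii → match
iv → match
v → no match — must end with "xyy"
vi → no match
vii → no match
Total matched: 3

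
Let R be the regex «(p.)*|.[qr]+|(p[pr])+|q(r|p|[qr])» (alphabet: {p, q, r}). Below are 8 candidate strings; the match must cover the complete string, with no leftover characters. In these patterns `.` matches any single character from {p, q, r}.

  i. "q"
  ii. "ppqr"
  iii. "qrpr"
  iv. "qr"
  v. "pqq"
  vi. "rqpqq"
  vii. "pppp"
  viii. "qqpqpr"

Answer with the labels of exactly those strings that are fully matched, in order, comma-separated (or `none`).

i → no match
ii → no match
iii → no match
iv → match
v → match
vi → no match
vii → match
viii → no match

iv, v, vii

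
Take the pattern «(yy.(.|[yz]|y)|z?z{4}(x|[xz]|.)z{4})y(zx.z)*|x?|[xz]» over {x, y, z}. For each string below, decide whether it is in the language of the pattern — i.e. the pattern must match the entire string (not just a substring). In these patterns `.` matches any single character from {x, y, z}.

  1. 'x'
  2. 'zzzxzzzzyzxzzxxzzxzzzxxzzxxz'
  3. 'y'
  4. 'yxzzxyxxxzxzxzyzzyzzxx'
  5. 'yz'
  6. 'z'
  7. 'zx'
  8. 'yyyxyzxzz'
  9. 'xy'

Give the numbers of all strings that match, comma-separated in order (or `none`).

1, 6, 8

1 → match
2 → no match
3 → no match
4 → no match
5 → no match
6 → match
7 → no match
8 → match
9 → no match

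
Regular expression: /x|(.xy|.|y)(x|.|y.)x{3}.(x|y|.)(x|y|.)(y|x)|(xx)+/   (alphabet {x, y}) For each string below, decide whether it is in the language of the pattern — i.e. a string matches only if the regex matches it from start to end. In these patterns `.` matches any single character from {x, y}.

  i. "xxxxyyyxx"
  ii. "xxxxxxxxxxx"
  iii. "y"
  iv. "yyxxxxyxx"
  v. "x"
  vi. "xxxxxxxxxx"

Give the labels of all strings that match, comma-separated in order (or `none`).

iv, v, vi

i → no match
ii → no match
iii → no match
iv → match
v → match
vi → match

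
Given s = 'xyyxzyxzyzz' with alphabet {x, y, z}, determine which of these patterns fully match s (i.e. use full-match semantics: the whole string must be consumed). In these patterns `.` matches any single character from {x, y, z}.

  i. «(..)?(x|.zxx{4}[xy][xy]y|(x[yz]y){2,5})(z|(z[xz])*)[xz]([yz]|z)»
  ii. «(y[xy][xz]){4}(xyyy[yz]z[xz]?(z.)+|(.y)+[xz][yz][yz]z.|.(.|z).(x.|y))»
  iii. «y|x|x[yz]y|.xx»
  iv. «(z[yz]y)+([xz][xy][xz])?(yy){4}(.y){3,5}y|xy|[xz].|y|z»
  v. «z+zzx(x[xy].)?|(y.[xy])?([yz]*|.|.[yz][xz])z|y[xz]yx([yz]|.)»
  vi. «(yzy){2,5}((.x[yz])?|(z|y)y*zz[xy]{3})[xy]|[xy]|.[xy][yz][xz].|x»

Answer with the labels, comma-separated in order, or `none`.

i → match
ii → no match — must start with 'y'
iii → no match
iv → no match
v → no match
vi → no match

i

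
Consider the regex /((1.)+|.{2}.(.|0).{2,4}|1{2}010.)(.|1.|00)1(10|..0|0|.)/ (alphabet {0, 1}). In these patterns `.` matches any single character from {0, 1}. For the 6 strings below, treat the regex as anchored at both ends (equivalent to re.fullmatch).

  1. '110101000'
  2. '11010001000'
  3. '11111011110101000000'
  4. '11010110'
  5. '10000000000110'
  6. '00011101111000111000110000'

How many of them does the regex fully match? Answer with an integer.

1

1. '110101000' → no match
2. '11010001000' → match
3 → no match
4. '11010110' → no match
5 → no match
6 → no match
Total matched: 1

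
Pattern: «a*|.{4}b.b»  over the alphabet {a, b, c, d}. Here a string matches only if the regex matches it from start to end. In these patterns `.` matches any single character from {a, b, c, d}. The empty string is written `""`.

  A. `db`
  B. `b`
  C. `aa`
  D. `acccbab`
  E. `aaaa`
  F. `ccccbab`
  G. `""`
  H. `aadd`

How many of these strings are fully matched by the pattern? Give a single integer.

5

A → no match
B → no match
C → match
D → match
E → match
F → match
G → match
H → no match
Total matched: 5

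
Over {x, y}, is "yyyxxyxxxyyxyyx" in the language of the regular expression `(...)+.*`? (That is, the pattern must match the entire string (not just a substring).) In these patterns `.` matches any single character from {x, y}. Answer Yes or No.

Yes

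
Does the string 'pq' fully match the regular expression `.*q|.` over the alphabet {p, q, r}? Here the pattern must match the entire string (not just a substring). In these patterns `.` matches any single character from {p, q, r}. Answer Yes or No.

Yes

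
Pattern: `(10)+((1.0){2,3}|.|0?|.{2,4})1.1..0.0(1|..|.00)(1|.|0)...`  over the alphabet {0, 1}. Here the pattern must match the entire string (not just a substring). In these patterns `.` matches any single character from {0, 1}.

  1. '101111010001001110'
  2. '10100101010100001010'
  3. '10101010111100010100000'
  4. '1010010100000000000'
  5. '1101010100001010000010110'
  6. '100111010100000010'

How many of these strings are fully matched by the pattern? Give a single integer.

5

1 → match
2 → match
3 → match
4 → match
5 → no match — must start with '10'
6 → match
Total matched: 5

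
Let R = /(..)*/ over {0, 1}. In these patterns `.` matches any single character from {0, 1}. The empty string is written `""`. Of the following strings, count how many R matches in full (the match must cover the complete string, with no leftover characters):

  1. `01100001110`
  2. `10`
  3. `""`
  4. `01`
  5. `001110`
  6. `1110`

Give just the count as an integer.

1. `01100001110` → no match
2. `10` → match
3. `""` → match
4. `01` → match
5. `001110` → match
6. `1110` → match
Total matched: 5

5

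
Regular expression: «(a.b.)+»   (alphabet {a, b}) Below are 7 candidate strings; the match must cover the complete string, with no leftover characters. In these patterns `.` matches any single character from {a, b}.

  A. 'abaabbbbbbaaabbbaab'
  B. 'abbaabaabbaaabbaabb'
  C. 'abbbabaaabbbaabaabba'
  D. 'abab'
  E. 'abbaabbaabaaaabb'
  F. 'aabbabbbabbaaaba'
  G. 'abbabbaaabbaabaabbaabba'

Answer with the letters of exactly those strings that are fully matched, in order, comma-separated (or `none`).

F

A → no match
B → no match
C → no match
D → no match
E → no match
F → match
G → no match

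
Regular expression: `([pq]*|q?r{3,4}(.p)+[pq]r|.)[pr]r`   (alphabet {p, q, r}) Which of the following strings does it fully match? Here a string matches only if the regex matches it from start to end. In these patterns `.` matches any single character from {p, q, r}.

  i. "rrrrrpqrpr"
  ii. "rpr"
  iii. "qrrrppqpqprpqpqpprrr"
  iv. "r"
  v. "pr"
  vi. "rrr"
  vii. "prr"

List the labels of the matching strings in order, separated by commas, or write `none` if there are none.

i, ii, iii, v, vi, vii

i → match
ii → match
iii → match
iv → no match
v → match
vi → match
vii → match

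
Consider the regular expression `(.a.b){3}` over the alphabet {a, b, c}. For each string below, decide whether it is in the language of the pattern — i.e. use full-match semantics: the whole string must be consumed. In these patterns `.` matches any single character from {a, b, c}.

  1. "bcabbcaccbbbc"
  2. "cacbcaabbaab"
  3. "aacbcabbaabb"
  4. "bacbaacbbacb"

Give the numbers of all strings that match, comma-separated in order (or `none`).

1 → no match — must end with "b"
2 → match
3 → match
4 → match

2, 3, 4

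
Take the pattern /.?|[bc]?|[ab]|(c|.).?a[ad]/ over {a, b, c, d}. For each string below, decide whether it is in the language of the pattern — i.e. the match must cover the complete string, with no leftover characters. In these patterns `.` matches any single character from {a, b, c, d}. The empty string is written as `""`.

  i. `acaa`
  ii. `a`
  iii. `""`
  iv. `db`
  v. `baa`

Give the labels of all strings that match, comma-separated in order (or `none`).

i, ii, iii, v

i → match
ii → match
iii → match
iv → no match
v → match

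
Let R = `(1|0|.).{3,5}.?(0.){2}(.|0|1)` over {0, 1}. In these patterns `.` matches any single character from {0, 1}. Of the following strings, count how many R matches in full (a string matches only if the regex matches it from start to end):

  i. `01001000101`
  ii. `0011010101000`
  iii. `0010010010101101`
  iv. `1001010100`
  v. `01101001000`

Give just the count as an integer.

1

i → no match
ii → no match
iii → no match
iv → no match
v → match
Total matched: 1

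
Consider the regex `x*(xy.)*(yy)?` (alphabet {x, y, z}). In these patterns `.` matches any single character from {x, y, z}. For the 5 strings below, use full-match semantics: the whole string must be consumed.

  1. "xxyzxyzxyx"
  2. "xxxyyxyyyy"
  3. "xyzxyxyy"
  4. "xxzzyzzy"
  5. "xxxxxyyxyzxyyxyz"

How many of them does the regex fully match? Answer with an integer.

1 → match
2 → match
3 → match
4 → no match
5 → match
Total matched: 4

4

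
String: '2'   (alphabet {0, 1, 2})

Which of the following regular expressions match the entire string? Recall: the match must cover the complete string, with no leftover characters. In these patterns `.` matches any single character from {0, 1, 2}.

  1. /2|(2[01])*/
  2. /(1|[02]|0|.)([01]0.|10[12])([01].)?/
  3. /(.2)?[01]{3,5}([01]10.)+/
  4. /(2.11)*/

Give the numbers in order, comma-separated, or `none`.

1 → match
2 → no match
3 → no match
4 → no match

1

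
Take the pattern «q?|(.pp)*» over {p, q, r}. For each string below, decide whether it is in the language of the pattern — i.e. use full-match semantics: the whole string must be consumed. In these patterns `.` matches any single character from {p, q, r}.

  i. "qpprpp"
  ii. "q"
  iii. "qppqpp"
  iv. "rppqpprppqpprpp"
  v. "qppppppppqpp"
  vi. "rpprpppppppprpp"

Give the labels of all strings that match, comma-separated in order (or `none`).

i → match
ii → match
iii → match
iv → match
v → match
vi → match

i, ii, iii, iv, v, vi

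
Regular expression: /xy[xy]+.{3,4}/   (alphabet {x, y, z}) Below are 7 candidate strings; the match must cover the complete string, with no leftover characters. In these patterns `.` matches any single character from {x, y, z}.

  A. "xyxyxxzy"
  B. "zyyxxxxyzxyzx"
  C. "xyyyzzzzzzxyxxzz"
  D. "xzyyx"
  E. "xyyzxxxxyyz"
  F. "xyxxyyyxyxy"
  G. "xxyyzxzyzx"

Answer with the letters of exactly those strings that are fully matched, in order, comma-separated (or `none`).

A, F

A → match
B → no match — must start with "xy"
C → no match
D → no match — must start with "xy"
E → no match
F → match
G → no match — must start with "xy"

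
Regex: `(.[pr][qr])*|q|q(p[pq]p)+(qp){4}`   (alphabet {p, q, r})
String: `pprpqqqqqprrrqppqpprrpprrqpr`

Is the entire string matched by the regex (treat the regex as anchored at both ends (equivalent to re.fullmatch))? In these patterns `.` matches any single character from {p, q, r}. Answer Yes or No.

No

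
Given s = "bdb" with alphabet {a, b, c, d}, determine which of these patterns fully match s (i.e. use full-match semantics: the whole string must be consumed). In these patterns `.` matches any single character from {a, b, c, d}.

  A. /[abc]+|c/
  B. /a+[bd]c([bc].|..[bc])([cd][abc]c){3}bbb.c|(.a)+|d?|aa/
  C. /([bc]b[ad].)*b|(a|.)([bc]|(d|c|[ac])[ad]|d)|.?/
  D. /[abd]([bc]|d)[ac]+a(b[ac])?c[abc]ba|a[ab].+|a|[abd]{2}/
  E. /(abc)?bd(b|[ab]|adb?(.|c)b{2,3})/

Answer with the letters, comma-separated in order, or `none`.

A → no match
B → no match
C → no match
D → no match
E → match

E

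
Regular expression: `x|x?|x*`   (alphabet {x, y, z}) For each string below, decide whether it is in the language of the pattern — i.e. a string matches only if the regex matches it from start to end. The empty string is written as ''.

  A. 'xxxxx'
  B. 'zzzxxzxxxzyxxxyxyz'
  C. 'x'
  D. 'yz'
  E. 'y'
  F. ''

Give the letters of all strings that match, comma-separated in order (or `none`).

A, C, F

A → match
B → no match
C → match
D → no match
E → no match
F → match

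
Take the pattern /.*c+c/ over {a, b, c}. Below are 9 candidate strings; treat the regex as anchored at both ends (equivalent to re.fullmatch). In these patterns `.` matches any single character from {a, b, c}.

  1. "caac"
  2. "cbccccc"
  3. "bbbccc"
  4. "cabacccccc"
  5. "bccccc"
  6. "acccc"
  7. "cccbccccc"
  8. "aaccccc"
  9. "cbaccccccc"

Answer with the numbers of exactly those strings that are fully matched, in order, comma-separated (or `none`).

1 → no match — must end with "cc"
2 → match
3 → match
4 → match
5 → match
6 → match
7 → match
8 → match
9 → match

2, 3, 4, 5, 6, 7, 8, 9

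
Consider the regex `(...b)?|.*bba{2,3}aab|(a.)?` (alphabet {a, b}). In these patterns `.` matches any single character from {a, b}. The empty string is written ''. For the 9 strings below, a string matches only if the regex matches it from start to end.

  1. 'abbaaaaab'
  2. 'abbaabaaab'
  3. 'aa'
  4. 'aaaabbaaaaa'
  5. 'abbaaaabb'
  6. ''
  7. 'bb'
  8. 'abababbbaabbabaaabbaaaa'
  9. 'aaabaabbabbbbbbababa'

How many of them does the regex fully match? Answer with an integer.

1 → match
2 → no match
3 → match
4 → no match
5 → no match
6 → match
7 → no match
8 → no match
9 → no match
Total matched: 3

3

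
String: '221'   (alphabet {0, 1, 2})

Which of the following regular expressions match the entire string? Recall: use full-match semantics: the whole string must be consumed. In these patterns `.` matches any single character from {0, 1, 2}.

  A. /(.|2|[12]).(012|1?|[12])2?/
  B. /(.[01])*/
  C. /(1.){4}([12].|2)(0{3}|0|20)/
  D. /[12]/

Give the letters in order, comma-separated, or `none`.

A → match
B → no match
C → no match — must start with '1'
D → no match

A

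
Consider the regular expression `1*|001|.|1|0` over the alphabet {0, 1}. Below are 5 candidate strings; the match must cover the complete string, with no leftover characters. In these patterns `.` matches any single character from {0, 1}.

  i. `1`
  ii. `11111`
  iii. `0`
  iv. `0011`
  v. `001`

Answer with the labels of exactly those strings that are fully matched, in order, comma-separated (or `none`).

i. `1` → match
ii. `11111` → match
iii. `0` → match
iv. `0011` → no match
v. `001` → match

i, ii, iii, v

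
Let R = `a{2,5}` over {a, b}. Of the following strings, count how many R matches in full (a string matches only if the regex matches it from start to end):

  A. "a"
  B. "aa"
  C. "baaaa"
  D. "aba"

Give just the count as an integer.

A → no match
B → match
C → no match — must start with "a"
D → no match
Total matched: 1

1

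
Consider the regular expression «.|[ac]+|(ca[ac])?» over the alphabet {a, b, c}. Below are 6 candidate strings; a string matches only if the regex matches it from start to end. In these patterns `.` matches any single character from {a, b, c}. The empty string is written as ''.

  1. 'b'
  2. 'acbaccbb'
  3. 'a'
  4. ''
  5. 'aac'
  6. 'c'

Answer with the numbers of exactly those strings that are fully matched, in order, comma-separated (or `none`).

1, 3, 4, 5, 6

1 → match
2 → no match
3 → match
4 → match
5 → match
6 → match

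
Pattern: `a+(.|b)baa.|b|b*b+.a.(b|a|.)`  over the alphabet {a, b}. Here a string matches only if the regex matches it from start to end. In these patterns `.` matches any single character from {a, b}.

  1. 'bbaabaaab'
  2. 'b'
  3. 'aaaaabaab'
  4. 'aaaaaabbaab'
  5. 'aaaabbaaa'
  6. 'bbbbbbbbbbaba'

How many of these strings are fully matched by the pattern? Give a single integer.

1 → no match
2 → match
3 → match
4 → match
5 → match
6 → match
Total matched: 5

5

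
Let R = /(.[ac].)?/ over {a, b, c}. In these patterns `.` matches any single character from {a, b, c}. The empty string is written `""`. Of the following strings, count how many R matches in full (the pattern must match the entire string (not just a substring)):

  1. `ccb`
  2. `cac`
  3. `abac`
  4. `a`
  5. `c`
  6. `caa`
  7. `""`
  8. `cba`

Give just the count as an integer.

1. `ccb` → match
2. `cac` → match
3. `abac` → no match
4. `a` → no match
5. `c` → no match
6. `caa` → match
7. `""` → match
8. `cba` → no match
Total matched: 4

4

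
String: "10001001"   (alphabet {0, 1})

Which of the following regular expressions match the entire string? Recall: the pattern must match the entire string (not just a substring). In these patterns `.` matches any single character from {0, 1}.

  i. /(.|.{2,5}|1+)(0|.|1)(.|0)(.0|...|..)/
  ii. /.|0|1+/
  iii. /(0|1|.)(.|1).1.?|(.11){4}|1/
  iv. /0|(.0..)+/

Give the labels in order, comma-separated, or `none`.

i → match
ii → no match
iii → no match
iv → match

i, iv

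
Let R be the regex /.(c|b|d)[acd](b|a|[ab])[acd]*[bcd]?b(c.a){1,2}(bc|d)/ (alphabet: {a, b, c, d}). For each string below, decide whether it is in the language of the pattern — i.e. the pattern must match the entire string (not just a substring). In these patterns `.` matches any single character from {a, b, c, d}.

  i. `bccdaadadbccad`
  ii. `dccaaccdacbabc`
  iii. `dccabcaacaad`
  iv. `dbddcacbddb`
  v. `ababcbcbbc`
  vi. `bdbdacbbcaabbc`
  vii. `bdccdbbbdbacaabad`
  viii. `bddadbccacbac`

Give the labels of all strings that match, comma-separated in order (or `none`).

iii

i → no match
ii → no match
iii → match
iv → no match
v → no match
vi → no match
vii → no match
viii → no match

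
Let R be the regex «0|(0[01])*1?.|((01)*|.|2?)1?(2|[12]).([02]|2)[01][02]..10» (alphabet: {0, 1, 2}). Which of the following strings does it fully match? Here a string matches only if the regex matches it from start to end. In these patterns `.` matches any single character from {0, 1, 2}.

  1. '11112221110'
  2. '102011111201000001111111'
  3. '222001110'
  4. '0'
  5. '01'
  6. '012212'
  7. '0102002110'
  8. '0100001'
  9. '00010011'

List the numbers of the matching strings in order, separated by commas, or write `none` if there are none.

1 → no match
2 → no match
3 → match
4 → match
5 → no match
6 → no match
7 → match
8 → match
9 → match

3, 4, 7, 8, 9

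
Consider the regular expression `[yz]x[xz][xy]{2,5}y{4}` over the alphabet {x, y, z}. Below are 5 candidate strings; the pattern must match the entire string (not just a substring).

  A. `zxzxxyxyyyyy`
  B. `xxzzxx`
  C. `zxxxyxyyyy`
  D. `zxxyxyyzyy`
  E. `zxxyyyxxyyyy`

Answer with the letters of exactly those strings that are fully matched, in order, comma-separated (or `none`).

A → match
B → no match — must end with `y`
C → match
D → no match
E → match

A, C, E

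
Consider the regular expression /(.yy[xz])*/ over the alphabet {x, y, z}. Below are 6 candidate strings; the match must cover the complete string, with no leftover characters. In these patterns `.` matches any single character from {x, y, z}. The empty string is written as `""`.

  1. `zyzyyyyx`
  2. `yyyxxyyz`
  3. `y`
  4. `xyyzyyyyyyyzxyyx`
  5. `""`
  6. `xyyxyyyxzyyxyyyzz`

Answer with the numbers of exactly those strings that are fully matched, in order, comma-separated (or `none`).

1 → no match
2 → match
3 → no match
4 → no match
5 → match
6 → no match

2, 5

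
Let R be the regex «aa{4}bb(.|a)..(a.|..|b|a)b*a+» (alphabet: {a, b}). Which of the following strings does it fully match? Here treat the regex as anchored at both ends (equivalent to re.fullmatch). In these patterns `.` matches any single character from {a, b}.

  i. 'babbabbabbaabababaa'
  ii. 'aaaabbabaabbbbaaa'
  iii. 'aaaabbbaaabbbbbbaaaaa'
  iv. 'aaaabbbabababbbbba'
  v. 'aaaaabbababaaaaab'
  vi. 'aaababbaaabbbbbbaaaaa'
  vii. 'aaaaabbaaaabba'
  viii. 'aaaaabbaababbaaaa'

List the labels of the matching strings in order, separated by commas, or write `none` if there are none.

i → no match — must start with 'aa'
ii → no match
iii → no match
iv → no match
v → no match — must end with 'a'
vi → no match
vii → match
viii → match

vii, viii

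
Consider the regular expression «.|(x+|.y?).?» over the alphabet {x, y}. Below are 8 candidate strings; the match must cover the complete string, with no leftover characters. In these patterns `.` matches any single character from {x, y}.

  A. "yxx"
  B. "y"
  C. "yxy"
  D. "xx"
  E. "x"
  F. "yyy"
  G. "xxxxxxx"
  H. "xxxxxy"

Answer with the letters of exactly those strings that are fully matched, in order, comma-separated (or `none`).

B, D, E, F, G, H

A → no match
B → match
C → no match
D → match
E → match
F → match
G → match
H → match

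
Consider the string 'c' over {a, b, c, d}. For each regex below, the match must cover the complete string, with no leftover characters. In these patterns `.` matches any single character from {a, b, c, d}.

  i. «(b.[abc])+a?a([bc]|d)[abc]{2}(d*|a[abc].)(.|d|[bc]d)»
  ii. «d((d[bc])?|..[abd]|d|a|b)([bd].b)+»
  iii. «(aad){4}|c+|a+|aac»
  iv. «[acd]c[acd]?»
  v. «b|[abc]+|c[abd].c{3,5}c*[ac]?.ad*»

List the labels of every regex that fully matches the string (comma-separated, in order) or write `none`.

iii, v

i → no match — must start with 'b'
ii → no match — must start with 'd'
iii → match
iv → no match
v → match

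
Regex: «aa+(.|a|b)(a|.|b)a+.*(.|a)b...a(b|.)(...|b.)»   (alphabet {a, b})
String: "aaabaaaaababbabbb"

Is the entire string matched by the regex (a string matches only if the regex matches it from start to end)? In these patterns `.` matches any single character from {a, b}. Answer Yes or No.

Yes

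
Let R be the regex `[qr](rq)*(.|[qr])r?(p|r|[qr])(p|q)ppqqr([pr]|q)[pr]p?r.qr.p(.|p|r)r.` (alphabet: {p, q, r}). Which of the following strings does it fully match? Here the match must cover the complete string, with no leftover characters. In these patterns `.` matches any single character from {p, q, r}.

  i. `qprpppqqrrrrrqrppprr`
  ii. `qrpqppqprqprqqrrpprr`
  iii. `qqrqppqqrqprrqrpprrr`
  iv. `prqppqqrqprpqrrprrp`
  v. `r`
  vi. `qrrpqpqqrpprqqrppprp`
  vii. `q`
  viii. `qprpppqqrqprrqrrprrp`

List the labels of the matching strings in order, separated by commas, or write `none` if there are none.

i, iii, viii

i → match
ii → no match
iii → match
iv → no match
v → no match
vi → no match
vii → no match
viii → match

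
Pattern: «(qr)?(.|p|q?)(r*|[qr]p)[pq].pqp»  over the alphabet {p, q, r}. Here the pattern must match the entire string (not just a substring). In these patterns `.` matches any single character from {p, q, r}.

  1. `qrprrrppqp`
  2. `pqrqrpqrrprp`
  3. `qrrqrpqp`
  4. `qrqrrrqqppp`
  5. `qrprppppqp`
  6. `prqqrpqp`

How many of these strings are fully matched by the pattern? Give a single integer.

1 → no match
2 → no match — must end with `pqp`
3 → match
4 → no match — must end with `pqp`
5 → match
6 → no match
Total matched: 2

2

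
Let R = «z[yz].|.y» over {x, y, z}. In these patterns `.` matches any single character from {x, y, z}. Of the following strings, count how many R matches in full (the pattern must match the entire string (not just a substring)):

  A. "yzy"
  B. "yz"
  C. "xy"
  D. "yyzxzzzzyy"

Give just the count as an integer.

1

A → no match
B → no match
C → match
D → no match
Total matched: 1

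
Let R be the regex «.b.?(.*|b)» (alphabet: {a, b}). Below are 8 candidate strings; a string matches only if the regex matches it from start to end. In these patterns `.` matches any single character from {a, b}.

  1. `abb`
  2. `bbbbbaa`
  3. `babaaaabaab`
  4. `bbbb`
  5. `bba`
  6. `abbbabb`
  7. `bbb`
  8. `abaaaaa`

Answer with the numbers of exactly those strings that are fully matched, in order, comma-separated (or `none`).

1, 2, 4, 5, 6, 7, 8

1 → match
2 → match
3 → no match
4 → match
5 → match
6 → match
7 → match
8 → match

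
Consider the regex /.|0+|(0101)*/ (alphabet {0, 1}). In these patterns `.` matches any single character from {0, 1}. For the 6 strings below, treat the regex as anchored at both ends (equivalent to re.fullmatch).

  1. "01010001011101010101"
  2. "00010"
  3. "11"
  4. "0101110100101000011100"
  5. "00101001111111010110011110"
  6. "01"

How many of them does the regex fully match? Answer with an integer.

0

1 → no match
2 → no match
3 → no match
4 → no match
5 → no match
6 → no match
Total matched: 0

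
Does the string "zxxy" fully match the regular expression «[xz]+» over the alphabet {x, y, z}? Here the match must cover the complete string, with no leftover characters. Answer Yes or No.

No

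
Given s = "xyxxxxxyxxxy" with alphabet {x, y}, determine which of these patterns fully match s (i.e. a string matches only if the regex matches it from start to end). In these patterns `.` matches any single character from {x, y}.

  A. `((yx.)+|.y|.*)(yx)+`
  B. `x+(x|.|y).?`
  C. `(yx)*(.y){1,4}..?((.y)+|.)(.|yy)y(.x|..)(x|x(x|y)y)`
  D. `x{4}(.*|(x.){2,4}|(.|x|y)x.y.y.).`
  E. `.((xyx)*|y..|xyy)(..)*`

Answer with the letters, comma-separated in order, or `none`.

E

A → no match — must end with "yx"
B → no match
C → no match
D → no match
E → match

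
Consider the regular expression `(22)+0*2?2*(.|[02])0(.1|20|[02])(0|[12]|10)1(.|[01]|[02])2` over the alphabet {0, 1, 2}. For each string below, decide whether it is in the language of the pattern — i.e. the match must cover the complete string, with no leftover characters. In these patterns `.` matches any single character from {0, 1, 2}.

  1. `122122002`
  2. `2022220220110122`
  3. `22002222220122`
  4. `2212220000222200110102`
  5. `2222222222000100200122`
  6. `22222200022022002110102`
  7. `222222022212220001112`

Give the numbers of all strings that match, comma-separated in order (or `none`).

1 → no match — must start with `22`
2 → no match — must start with `22`
3 → no match
4 → no match
5 → no match
6 → no match
7 → no match

none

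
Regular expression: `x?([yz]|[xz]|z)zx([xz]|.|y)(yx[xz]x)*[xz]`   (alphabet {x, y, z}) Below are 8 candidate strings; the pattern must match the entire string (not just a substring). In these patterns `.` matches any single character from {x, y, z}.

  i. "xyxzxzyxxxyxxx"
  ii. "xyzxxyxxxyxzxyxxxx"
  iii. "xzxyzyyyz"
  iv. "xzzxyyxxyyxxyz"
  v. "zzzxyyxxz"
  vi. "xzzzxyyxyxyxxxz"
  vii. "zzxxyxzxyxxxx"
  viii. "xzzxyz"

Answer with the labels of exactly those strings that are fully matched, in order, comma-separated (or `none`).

i → no match
ii → match
iii → no match
iv → no match
v → no match
vi → no match
vii → match
viii → match

ii, vii, viii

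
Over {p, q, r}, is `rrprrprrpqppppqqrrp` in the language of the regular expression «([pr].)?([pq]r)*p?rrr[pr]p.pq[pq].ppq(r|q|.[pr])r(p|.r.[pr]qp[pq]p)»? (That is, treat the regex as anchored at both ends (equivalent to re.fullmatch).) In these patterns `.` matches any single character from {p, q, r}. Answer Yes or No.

No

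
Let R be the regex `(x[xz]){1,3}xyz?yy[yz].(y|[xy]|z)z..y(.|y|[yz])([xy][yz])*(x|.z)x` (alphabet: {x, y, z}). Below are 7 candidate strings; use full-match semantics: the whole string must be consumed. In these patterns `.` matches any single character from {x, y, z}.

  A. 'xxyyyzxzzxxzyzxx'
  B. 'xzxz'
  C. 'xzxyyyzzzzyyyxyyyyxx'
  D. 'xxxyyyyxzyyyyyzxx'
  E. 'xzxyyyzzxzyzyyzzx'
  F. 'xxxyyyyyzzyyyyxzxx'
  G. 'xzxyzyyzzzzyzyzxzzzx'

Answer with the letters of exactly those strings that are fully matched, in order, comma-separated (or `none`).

C, E, F, G

A → no match
B → no match — must end with 'x'
C → match
D → no match
E → match
F → match
G → match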